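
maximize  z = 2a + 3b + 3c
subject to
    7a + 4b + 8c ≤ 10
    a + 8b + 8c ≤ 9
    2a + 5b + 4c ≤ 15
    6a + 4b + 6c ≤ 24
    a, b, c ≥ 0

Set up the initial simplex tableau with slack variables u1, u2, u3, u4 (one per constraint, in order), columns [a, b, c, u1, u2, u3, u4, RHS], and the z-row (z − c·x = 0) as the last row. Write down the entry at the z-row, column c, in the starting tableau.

-3

The z-row carries the negated objective coefficients: the c entry is -3.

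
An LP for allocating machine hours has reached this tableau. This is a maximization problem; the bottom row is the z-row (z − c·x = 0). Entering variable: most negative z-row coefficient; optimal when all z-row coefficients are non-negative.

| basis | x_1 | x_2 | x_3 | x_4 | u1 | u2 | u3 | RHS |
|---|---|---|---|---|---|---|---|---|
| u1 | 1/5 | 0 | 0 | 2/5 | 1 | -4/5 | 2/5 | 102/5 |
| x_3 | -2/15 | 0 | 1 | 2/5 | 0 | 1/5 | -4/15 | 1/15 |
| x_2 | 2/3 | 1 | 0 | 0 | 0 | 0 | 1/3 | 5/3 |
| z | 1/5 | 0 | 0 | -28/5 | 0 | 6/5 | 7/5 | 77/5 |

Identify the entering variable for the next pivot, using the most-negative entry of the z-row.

Negative z-row entries: x_4: -28/5.
The most negative is -28/5 in column x_4, so x_4 enters.

x_4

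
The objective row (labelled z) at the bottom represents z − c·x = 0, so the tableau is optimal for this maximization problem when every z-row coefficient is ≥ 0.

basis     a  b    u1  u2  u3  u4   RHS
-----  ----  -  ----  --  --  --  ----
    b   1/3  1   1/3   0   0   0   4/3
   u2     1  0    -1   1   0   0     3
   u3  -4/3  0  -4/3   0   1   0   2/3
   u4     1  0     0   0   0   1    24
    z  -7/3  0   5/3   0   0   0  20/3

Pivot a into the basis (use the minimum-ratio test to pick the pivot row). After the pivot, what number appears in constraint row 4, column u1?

Ratio test on column a — row 1: (4/3)/(1/3) = 4; row 2: 3/1 = 3; row 3: entry -4/3 ≤ 0; row 4: 24/1 = 24. Minimum is 3 at row 2 (u2 leaves); pivot element 1.
Divide row 2 by 1; eliminate column a from the other rows.
Row 4 update in column u1: 0 − 1·(-1) = 1.

1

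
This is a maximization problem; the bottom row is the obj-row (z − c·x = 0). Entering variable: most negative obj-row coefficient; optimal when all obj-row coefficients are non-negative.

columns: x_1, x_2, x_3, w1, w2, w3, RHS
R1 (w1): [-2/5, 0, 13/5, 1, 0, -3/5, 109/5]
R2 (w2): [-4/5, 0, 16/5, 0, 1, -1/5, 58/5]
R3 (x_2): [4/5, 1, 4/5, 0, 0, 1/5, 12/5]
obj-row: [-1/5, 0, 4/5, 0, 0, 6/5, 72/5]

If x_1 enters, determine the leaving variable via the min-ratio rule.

x_2

Column x_1 entries and ratios — w1: -2/5 ≤ 0, skip; w2: -4/5 ≤ 0, skip; x_2: (12/5)/(4/5) = 3.
Smallest ratio is 3 in the row of x_2, so x_2 leaves.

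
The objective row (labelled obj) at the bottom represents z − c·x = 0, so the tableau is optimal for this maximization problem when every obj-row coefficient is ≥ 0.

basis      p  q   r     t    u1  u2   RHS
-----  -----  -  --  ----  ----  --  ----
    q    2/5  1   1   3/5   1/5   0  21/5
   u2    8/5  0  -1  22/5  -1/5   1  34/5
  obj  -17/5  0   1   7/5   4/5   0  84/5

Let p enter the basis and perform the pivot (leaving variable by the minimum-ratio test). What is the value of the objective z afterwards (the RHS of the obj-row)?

125/4

Ratio test on column p — row 1: (21/5)/(2/5) = 21/2; row 2: (34/5)/(8/5) = 17/4. Minimum is 17/4 at row 2 (u2 leaves); pivot element 8/5.
Pivot on row 2; the obj-row RHS becomes 84/5 − (-17/5)·(17/4) = 125/4.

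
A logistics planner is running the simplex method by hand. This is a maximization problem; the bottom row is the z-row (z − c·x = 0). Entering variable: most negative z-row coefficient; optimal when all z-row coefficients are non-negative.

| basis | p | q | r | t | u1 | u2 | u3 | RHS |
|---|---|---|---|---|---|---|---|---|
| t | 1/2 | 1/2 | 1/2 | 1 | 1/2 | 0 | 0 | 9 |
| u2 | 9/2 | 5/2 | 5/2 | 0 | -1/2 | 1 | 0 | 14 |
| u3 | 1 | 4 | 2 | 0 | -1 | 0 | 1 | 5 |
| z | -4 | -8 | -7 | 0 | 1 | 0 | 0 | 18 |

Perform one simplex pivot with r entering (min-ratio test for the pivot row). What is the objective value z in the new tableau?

Ratio test on column r — row 1: 9/(1/2) = 18; row 2: 14/(5/2) = 28/5; row 3: 5/2 = 5/2. Minimum is 5/2 at row 3 (u3 leaves); pivot element 2.
Pivot on row 3; the z-row RHS becomes 18 − (-7)·(5/2) = 71/2.

71/2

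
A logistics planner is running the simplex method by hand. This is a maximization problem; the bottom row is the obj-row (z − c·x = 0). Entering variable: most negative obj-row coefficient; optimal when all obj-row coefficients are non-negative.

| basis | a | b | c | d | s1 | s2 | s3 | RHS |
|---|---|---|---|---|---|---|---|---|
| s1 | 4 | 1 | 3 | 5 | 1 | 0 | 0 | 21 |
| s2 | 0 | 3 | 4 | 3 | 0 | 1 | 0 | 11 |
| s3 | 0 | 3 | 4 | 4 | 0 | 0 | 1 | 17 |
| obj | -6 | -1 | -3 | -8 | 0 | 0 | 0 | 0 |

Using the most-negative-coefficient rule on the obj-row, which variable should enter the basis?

Negative obj-row entries: a: -6, b: -1, c: -3, d: -8.
The most negative is -8 in column d, so d enters.

d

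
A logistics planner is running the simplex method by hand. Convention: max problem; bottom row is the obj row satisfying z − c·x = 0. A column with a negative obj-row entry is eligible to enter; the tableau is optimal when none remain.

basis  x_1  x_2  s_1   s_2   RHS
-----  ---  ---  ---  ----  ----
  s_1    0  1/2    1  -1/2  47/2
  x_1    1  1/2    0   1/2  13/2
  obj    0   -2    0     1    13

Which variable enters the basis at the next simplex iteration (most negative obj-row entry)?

Negative obj-row entries: x_2: -2.
The most negative is -2 in column x_2, so x_2 enters.

x_2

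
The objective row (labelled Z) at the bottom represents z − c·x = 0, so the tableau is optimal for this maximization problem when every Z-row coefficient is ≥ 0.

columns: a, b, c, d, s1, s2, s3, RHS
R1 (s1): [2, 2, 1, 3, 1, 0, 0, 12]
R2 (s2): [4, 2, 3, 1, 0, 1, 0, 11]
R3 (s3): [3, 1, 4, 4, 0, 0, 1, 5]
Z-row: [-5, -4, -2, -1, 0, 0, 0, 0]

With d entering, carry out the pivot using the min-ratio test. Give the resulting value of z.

Ratio test on column d — row 1: 12/3 = 4; row 2: 11/1 = 11; row 3: 5/4 = 5/4. Minimum is 5/4 at row 3 (s3 leaves); pivot element 4.
Pivot on row 3; the Z-row RHS becomes 0 − (-1)·(5/4) = 5/4.

5/4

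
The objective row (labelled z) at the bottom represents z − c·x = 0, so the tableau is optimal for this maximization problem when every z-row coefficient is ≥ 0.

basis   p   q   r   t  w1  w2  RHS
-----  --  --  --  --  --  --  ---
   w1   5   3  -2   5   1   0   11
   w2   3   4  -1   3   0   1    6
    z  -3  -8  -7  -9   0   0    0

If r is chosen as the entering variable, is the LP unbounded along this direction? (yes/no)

yes

Every constraint-row entry in column r is ≤ 0, so increasing r is unbounded.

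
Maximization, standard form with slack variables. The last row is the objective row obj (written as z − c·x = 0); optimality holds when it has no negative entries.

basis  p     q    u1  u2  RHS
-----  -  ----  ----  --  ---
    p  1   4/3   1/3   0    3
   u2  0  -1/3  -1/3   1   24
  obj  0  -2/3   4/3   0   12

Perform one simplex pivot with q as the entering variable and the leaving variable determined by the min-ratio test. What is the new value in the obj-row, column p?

Ratio test on column q — row 1: 3/(4/3) = 9/4; row 2: entry -1/3 ≤ 0. Minimum is 9/4 at row 1 (p leaves); pivot element 4/3.
Divide row 1 by 4/3; eliminate column q from the other rows.
obj-row update in column p: 0 − (-2/3)·(3/4) = 1/2.

1/2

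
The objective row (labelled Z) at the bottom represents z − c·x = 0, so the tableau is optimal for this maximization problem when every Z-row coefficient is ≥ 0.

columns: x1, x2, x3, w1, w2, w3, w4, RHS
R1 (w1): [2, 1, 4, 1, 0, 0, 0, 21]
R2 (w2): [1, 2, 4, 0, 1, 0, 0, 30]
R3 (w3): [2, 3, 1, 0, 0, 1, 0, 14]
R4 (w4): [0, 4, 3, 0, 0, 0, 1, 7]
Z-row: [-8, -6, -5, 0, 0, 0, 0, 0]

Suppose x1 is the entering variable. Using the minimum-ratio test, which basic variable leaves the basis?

w3

Column x1 entries and ratios — w1: 21/2 = 21/2; w2: 30/1 = 30; w3: 14/2 = 7; w4: 0 ≤ 0, skip.
Smallest ratio is 7 in the row of w3, so w3 leaves.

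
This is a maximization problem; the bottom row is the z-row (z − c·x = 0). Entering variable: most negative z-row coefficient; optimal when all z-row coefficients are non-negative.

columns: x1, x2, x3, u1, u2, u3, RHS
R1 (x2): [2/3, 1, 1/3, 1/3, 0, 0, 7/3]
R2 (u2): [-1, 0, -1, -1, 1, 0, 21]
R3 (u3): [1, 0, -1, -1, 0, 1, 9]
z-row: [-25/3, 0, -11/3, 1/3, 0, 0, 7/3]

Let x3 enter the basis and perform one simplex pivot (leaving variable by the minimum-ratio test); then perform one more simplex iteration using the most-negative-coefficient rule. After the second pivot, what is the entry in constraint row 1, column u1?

Ratio test on column x3 — row 1: (7/3)/(1/3) = 7; row 2: entry -1 ≤ 0; row 3: entry -1 ≤ 0. Minimum is 7 at row 1 (x2 leaves); pivot element 1/3.
Divide row 1 by 1/3; eliminate column x3 from the other rows.
Second iteration: most negative z-row entry is -1 in column x1, so x1 enters.
Ratio test on column x1 — row 1: 7/2 = 7/2; row 2: 28/1 = 28; row 3: 16/3 = 16/3. Minimum is 7/2 at row 1 (x3 leaves); pivot element 2.
Divide row 1 by 2; eliminate column x1 from the other rows.
After both pivots, the entry at constraint row 1, column u1 is 1/2.

1/2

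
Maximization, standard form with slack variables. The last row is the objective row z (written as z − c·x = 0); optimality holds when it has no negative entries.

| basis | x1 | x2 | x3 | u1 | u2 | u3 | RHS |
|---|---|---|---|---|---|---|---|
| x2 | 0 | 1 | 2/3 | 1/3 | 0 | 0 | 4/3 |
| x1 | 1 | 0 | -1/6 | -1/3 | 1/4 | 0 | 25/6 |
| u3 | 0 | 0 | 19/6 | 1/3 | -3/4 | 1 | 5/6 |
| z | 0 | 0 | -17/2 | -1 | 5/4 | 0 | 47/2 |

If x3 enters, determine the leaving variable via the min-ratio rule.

Column x3 entries and ratios — x2: (4/3)/(2/3) = 2; x1: -1/6 ≤ 0, skip; u3: (5/6)/(19/6) = 5/19.
Smallest ratio is 5/19 in the row of u3, so u3 leaves.

u3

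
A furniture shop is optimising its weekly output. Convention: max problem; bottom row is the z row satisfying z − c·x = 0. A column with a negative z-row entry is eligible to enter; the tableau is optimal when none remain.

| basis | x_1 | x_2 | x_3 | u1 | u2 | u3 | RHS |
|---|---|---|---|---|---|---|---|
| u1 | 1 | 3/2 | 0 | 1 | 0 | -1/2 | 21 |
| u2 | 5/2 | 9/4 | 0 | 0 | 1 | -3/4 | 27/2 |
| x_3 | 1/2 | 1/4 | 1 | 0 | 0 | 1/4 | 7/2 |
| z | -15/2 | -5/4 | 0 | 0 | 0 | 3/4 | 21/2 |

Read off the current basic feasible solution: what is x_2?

0

x_2 is not in the basis, so in the current basic feasible solution x_2 = 0.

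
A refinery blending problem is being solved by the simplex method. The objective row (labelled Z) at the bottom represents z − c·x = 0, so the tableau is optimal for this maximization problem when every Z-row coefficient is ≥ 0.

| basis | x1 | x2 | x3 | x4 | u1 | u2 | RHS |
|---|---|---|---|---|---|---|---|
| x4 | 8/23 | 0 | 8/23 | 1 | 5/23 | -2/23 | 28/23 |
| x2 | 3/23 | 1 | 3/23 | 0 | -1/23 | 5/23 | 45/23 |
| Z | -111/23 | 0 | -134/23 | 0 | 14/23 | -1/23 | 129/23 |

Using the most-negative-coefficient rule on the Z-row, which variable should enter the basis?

x3

Negative Z-row entries: x1: -111/23, x3: -134/23, u2: -1/23.
The most negative is -134/23 in column x3, so x3 enters.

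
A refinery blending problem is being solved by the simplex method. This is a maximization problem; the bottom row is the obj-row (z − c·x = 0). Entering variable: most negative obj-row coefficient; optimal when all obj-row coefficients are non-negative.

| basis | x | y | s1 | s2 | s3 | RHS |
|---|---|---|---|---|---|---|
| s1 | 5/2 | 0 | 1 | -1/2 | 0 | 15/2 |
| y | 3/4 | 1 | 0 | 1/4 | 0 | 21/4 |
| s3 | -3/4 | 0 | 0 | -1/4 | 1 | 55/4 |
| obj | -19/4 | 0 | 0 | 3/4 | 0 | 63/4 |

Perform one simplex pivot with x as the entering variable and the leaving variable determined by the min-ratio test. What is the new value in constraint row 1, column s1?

Ratio test on column x — row 1: (15/2)/(5/2) = 3; row 2: (21/4)/(3/4) = 7; row 3: entry -3/4 ≤ 0. Minimum is 3 at row 1 (s1 leaves); pivot element 5/2.
Divide row 1 by 5/2; eliminate column x from the other rows.
In the new row 1, the s1 entry is the old entry divided by the pivot: 1/(5/2) = 2/5.

2/5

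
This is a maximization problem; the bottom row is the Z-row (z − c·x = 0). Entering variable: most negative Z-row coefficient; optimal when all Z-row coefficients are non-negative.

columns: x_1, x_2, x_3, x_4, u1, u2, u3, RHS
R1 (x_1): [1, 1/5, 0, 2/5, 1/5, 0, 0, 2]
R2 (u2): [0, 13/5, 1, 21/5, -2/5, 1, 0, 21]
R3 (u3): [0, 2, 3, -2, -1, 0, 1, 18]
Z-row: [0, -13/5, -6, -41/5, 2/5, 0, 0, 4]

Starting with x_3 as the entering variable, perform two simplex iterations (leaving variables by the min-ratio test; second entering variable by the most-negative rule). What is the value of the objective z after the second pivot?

Ratio test on column x_3 — row 1: entry 0 ≤ 0; row 2: 21/1 = 21; row 3: 18/3 = 6. Minimum is 6 at row 3 (u3 leaves); pivot element 3.
Pivot on row 3; the Z-row RHS becomes 4 − (-6)·6 = 40.
Next entering variable (most negative Z-row entry -61/5): x_4.
Ratio test on column x_4 — row 1: 2/(2/5) = 5; row 2: 15/(73/15) = 225/73; row 3: entry -2/3 ≤ 0. Minimum is 225/73 at row 2 (u2 leaves); pivot element 73/15.
After the second pivot the Z-row RHS is 40 − (-61/5)·(225/73) = 5665/73.

5665/73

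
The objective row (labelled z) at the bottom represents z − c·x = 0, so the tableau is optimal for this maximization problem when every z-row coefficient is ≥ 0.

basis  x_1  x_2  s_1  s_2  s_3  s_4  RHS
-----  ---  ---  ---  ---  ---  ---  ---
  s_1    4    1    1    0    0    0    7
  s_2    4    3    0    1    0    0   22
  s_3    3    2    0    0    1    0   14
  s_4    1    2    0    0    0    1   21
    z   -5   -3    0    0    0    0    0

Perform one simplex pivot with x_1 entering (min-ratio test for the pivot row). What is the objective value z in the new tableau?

35/4

Ratio test on column x_1 — row 1: 7/4 = 7/4; row 2: 22/4 = 11/2; row 3: 14/3 = 14/3; row 4: 21/1 = 21. Minimum is 7/4 at row 1 (s_1 leaves); pivot element 4.
Pivot on row 1; the z-row RHS becomes 0 − (-5)·(7/4) = 35/4.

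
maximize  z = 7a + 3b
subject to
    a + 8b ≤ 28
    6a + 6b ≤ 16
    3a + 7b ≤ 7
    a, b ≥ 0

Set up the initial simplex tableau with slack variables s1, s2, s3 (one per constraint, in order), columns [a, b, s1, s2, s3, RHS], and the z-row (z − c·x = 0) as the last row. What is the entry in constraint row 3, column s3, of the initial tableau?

Slack s3 belongs to constraint 3; its column is the unit vector e_3, so the entry in row 3 is 1.

1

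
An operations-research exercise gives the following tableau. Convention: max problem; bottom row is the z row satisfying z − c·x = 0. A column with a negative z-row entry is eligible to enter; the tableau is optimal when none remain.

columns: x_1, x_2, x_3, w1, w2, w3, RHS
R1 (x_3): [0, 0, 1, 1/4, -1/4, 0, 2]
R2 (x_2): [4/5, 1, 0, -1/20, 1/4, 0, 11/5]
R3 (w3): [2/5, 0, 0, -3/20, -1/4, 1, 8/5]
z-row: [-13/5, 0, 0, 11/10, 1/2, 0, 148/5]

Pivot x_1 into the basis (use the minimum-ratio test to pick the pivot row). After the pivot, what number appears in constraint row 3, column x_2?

-1/2

Ratio test on column x_1 — row 1: entry 0 ≤ 0; row 2: (11/5)/(4/5) = 11/4; row 3: (8/5)/(2/5) = 4. Minimum is 11/4 at row 2 (x_2 leaves); pivot element 4/5.
Divide row 2 by 4/5; eliminate column x_1 from the other rows.
Row 3 update in column x_2: 0 − (2/5)·(5/4) = -1/2.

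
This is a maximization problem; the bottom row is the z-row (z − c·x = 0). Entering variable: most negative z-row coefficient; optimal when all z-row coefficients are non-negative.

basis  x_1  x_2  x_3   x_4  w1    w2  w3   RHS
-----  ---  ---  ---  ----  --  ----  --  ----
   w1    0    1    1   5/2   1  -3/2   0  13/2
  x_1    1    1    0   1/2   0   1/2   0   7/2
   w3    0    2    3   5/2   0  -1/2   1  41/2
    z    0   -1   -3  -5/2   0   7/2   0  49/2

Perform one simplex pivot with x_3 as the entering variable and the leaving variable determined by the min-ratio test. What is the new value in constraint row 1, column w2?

Ratio test on column x_3 — row 1: (13/2)/1 = 13/2; row 2: entry 0 ≤ 0; row 3: (41/2)/3 = 41/6. Minimum is 13/2 at row 1 (w1 leaves); pivot element 1.
Divide row 1 by 1; eliminate column x_3 from the other rows.
In the new row 1, the w2 entry is the old entry divided by the pivot: (-3/2)/1 = -3/2.

-3/2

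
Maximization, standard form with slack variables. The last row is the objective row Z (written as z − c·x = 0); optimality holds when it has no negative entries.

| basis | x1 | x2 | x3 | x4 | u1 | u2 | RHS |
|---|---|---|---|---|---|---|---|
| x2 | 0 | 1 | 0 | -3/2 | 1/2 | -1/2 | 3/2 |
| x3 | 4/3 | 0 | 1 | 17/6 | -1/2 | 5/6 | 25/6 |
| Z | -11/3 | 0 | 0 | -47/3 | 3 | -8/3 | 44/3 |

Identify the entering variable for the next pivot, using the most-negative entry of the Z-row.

x4

Negative Z-row entries: x1: -11/3, x4: -47/3, u2: -8/3.
The most negative is -47/3 in column x4, so x4 enters.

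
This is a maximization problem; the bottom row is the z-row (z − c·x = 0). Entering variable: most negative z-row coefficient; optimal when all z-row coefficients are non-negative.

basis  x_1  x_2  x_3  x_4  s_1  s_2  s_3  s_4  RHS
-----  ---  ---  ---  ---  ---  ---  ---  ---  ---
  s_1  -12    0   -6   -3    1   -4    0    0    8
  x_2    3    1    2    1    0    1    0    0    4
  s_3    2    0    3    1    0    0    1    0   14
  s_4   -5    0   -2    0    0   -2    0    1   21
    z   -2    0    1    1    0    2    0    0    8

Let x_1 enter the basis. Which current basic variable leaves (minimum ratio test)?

Column x_1 entries and ratios — s_1: -12 ≤ 0, skip; x_2: 4/3 = 4/3; s_3: 14/2 = 7; s_4: -5 ≤ 0, skip.
Smallest ratio is 4/3 in the row of x_2, so x_2 leaves.

x_2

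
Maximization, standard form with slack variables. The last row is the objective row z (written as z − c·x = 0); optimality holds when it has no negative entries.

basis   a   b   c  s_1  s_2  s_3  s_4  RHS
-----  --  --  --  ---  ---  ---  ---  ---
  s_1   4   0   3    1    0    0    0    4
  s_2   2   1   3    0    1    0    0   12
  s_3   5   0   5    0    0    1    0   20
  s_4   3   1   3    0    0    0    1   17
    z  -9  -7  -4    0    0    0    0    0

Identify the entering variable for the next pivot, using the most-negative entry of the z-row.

a

Negative z-row entries: a: -9, b: -7, c: -4.
The most negative is -9 in column a, so a enters.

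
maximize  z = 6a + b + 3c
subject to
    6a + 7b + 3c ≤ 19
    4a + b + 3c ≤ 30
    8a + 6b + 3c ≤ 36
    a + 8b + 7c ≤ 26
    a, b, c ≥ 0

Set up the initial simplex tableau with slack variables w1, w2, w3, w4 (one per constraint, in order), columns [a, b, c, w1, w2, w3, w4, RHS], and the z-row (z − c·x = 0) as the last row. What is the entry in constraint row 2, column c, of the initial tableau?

3

Constraint 2 has coefficient 3 on c.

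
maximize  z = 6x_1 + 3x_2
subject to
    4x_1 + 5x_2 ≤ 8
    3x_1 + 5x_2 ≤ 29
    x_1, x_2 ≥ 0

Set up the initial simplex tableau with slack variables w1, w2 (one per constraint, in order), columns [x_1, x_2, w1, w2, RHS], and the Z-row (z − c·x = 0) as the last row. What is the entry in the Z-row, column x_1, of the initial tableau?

The Z-row carries the negated objective coefficients: the x_1 entry is -6.

-6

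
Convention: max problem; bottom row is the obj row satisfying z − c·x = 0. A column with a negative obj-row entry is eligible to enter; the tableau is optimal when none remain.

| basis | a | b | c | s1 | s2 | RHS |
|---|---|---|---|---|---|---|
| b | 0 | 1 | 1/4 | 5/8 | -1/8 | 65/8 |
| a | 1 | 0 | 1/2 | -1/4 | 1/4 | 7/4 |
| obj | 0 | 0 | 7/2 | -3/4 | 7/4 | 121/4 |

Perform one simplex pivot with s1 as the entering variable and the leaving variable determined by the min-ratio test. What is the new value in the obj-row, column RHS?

40

Ratio test on column s1 — row 1: (65/8)/(5/8) = 13; row 2: entry -1/4 ≤ 0. Minimum is 13 at row 1 (b leaves); pivot element 5/8.
Divide row 1 by 5/8; eliminate column s1 from the other rows.
obj-row update in column RHS: 121/4 − (-3/4)·13 = 40.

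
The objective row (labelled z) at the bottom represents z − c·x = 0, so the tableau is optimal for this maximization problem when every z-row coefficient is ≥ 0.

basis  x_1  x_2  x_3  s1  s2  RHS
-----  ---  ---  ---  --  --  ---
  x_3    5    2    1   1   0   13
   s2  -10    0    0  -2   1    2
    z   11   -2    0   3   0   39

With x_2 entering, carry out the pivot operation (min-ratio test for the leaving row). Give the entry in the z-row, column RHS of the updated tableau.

52

Ratio test on column x_2 — row 1: 13/2 = 13/2; row 2: entry 0 ≤ 0. Minimum is 13/2 at row 1 (x_3 leaves); pivot element 2.
Divide row 1 by 2; eliminate column x_2 from the other rows.
z-row update in column RHS: 39 − (-2)·(13/2) = 52.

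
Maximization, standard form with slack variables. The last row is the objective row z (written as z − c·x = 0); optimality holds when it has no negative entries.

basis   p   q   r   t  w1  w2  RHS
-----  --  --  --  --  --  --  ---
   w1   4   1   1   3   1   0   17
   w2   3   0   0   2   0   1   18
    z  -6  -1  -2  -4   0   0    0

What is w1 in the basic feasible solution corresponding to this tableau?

17

w1 is basic (row 1); its value is the RHS of that row, 17.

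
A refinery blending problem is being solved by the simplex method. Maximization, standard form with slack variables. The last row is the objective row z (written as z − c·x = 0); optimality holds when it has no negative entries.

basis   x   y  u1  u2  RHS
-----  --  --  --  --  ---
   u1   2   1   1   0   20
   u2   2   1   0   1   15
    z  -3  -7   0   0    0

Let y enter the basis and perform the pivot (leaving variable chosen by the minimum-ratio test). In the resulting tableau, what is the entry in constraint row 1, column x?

Ratio test on column y — row 1: 20/1 = 20; row 2: 15/1 = 15. Minimum is 15 at row 2 (u2 leaves); pivot element 1.
Divide row 2 by 1; eliminate column y from the other rows.
Row 1 update in column x: 2 − 1·2 = 0.

0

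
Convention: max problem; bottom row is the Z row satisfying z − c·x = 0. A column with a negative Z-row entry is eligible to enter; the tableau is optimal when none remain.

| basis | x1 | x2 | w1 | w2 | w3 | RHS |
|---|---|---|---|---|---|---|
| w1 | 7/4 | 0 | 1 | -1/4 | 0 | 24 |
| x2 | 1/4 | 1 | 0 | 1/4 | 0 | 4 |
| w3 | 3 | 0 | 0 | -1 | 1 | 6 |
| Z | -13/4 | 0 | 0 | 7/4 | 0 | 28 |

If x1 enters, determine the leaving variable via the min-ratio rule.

w3

Column x1 entries and ratios — w1: 24/(7/4) = 96/7; x2: 4/(1/4) = 16; w3: 6/3 = 2.
Smallest ratio is 2 in the row of w3, so w3 leaves.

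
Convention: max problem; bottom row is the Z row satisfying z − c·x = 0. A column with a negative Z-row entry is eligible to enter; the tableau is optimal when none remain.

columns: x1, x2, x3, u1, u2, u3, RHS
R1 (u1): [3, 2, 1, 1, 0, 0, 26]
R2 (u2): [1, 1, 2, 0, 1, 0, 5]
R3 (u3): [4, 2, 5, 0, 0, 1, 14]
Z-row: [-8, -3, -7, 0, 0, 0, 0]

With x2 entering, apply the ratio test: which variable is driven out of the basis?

u2

Column x2 entries and ratios — u1: 26/2 = 13; u2: 5/1 = 5; u3: 14/2 = 7.
Smallest ratio is 5 in the row of u2, so u2 leaves.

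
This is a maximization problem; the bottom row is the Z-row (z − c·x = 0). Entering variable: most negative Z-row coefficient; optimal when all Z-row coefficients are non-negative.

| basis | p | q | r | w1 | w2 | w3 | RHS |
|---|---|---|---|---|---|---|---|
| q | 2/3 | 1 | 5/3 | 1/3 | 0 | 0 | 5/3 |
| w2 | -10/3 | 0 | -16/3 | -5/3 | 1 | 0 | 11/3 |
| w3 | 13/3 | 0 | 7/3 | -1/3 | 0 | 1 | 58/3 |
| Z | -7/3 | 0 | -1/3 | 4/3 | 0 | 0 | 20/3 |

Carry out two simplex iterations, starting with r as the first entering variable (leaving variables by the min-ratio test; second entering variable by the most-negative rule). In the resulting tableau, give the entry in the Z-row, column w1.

Ratio test on column r — row 1: (5/3)/(5/3) = 1; row 2: entry -16/3 ≤ 0; row 3: (58/3)/(7/3) = 58/7. Minimum is 1 at row 1 (q leaves); pivot element 5/3.
Divide row 1 by 5/3; eliminate column r from the other rows.
Second iteration: most negative Z-row entry is -11/5 in column p, so p enters.
Ratio test on column p — row 1: 1/(2/5) = 5/2; row 2: entry -6/5 ≤ 0; row 3: 17/(17/5) = 5. Minimum is 5/2 at row 1 (r leaves); pivot element 2/5.
Divide row 1 by 2/5; eliminate column p from the other rows.
After both pivots, the entry at the Z-row, column w1 is 5/2.

5/2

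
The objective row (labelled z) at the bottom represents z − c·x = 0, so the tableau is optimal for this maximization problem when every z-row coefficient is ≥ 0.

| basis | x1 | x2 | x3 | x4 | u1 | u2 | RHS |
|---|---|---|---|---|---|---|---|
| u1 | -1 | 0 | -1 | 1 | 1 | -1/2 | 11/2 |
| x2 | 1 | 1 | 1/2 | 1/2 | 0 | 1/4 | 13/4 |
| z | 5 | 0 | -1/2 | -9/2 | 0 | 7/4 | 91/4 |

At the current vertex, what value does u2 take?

0

u2 is not in the basis, so in the current basic feasible solution u2 = 0.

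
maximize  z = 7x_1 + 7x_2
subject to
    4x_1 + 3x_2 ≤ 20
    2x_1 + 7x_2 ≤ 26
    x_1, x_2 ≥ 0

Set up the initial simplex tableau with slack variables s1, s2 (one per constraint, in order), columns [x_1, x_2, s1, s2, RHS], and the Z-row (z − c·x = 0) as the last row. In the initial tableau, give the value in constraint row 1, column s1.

1

Slack s1 belongs to constraint 1; its column is the unit vector e_1, so the entry in row 1 is 1.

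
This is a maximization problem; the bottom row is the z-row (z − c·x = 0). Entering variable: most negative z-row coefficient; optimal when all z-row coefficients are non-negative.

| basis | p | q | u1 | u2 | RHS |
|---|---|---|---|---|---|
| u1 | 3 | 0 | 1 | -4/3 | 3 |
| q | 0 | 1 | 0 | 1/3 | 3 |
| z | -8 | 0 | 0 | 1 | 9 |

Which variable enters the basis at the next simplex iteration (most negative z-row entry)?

p

Negative z-row entries: p: -8.
The most negative is -8 in column p, so p enters.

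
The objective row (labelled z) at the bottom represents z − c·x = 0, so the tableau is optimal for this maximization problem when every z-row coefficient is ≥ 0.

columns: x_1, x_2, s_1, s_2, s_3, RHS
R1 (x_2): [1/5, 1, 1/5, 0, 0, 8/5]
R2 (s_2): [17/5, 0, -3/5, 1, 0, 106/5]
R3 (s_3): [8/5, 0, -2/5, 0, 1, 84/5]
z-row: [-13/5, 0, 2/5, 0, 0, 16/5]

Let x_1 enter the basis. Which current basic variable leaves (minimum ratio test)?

s_2

Column x_1 entries and ratios — x_2: (8/5)/(1/5) = 8; s_2: (106/5)/(17/5) = 106/17; s_3: (84/5)/(8/5) = 21/2.
Smallest ratio is 106/17 in the row of s_2, so s_2 leaves.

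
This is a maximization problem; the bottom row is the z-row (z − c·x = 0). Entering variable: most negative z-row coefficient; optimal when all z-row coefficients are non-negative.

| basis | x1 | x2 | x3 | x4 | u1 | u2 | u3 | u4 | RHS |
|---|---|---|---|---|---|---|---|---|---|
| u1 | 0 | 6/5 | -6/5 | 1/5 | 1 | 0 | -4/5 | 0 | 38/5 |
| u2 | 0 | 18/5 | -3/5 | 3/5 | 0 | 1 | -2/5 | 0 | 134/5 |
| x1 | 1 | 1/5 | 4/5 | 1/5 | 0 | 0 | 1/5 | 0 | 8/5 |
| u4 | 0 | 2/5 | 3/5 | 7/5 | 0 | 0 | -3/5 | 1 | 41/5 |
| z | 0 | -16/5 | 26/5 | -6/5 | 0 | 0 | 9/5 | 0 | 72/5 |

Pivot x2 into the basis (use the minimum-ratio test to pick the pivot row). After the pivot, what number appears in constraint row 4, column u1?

Ratio test on column x2 — row 1: (38/5)/(6/5) = 19/3; row 2: (134/5)/(18/5) = 67/9; row 3: (8/5)/(1/5) = 8; row 4: (41/5)/(2/5) = 41/2. Minimum is 19/3 at row 1 (u1 leaves); pivot element 6/5.
Divide row 1 by 6/5; eliminate column x2 from the other rows.
Row 4 update in column u1: 0 − (2/5)·(5/6) = -1/3.

-1/3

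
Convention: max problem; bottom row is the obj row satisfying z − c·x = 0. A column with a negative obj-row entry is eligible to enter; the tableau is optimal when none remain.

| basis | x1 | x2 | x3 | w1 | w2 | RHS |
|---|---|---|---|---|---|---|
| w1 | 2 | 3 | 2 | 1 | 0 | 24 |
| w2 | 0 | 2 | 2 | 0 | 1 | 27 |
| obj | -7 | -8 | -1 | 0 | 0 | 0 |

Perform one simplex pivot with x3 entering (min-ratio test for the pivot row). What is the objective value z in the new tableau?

Ratio test on column x3 — row 1: 24/2 = 12; row 2: 27/2 = 27/2. Minimum is 12 at row 1 (w1 leaves); pivot element 2.
Pivot on row 1; the obj-row RHS becomes 0 − (-1)·12 = 12.

12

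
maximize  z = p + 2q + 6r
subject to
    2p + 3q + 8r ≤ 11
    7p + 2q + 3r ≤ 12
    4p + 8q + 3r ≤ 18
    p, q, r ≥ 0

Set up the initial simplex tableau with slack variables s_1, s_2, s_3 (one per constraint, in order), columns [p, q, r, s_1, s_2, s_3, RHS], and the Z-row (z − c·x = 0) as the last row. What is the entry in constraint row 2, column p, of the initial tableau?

7

Constraint 2 has coefficient 7 on p.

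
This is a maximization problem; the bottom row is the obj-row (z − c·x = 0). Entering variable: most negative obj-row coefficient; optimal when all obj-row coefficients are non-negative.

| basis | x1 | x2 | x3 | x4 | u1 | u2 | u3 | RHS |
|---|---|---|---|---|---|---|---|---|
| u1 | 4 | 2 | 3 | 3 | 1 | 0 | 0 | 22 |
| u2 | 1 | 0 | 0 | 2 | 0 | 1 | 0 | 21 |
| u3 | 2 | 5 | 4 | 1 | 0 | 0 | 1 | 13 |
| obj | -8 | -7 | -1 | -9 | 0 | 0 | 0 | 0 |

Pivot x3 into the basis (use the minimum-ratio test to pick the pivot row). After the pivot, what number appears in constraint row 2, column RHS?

Ratio test on column x3 — row 1: 22/3 = 22/3; row 2: entry 0 ≤ 0; row 3: 13/4 = 13/4. Minimum is 13/4 at row 3 (u3 leaves); pivot element 4.
Divide row 3 by 4; eliminate column x3 from the other rows.
Row 2 update in column RHS: 21 − 0·(13/4) = 21.

21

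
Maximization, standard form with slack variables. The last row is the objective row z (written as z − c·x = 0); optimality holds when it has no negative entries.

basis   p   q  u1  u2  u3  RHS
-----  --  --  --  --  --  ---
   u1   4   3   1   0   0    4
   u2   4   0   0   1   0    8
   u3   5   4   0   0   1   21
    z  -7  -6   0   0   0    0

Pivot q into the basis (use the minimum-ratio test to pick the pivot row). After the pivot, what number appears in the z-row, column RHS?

Ratio test on column q — row 1: 4/3 = 4/3; row 2: entry 0 ≤ 0; row 3: 21/4 = 21/4. Minimum is 4/3 at row 1 (u1 leaves); pivot element 3.
Divide row 1 by 3; eliminate column q from the other rows.
z-row update in column RHS: 0 − (-6)·(4/3) = 8.

8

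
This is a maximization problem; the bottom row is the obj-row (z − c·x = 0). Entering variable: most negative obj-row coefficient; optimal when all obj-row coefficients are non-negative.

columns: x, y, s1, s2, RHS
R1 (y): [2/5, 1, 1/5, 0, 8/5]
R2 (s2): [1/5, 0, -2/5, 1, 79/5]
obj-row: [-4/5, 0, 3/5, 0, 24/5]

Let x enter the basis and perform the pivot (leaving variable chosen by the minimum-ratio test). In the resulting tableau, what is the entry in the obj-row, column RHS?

Ratio test on column x — row 1: (8/5)/(2/5) = 4; row 2: (79/5)/(1/5) = 79. Minimum is 4 at row 1 (y leaves); pivot element 2/5.
Divide row 1 by 2/5; eliminate column x from the other rows.
obj-row update in column RHS: 24/5 − (-4/5)·4 = 8.

8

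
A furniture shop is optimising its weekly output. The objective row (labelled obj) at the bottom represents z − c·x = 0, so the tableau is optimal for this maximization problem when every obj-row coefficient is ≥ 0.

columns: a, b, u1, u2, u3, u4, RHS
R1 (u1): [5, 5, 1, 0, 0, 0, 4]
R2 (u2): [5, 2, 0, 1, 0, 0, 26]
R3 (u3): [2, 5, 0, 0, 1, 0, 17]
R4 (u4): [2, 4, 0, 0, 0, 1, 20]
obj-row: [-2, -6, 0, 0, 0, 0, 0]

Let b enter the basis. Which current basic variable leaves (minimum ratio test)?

Column b entries and ratios — u1: 4/5 = 4/5; u2: 26/2 = 13; u3: 17/5 = 17/5; u4: 20/4 = 5.
Smallest ratio is 4/5 in the row of u1, so u1 leaves.

u1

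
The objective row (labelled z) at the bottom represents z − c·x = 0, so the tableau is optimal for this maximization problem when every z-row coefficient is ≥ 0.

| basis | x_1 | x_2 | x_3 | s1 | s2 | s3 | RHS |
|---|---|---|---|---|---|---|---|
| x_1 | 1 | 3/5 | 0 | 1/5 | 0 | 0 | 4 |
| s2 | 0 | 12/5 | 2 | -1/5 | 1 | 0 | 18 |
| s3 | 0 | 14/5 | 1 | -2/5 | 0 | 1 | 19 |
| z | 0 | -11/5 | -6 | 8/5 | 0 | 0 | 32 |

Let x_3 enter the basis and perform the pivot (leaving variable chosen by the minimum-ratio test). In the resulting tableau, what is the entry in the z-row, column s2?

Ratio test on column x_3 — row 1: entry 0 ≤ 0; row 2: 18/2 = 9; row 3: 19/1 = 19. Minimum is 9 at row 2 (s2 leaves); pivot element 2.
Divide row 2 by 2; eliminate column x_3 from the other rows.
z-row update in column s2: 0 − (-6)·(1/2) = 3.

3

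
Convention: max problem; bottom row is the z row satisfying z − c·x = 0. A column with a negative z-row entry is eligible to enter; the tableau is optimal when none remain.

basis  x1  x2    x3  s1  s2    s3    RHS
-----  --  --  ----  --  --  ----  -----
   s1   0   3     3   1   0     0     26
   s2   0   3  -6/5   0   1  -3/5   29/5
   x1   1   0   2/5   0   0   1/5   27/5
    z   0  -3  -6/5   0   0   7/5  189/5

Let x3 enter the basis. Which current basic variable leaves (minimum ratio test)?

Column x3 entries and ratios — s1: 26/3 = 26/3; s2: -6/5 ≤ 0, skip; x1: (27/5)/(2/5) = 27/2.
Smallest ratio is 26/3 in the row of s1, so s1 leaves.

s1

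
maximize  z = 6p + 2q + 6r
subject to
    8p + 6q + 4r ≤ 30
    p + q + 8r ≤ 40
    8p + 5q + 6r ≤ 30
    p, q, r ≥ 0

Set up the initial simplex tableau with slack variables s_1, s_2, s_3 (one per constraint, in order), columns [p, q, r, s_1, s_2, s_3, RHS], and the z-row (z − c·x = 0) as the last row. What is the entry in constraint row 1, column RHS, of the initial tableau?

30

The RHS of constraint 1 is b_1 = 30.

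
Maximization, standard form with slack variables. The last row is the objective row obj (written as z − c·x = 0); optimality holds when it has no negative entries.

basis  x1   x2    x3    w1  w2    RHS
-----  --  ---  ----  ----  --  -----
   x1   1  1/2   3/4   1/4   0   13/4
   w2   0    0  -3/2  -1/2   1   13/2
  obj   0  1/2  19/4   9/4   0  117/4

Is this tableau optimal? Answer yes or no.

yes

Every obj-row coefficient is ≥ 0, so the tableau is optimal.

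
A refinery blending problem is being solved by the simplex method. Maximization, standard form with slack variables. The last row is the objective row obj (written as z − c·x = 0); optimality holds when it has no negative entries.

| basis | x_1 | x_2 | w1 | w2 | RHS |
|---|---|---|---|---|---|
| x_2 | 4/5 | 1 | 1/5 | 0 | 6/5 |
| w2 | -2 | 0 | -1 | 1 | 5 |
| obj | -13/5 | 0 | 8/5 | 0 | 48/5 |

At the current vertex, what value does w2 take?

w2 is basic (row 2); its value is the RHS of that row, 5.

5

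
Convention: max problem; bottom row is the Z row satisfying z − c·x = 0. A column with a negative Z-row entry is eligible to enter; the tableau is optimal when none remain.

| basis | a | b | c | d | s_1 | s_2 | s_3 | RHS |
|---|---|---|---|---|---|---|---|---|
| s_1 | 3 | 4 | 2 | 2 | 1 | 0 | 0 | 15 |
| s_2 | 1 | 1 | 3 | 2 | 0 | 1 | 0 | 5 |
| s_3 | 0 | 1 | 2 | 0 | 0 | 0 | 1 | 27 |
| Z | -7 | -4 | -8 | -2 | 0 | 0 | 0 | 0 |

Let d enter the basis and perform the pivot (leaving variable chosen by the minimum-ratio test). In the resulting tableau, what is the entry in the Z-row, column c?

-5

Ratio test on column d — row 1: 15/2 = 15/2; row 2: 5/2 = 5/2; row 3: entry 0 ≤ 0. Minimum is 5/2 at row 2 (s_2 leaves); pivot element 2.
Divide row 2 by 2; eliminate column d from the other rows.
Z-row update in column c: -8 − (-2)·(3/2) = -5.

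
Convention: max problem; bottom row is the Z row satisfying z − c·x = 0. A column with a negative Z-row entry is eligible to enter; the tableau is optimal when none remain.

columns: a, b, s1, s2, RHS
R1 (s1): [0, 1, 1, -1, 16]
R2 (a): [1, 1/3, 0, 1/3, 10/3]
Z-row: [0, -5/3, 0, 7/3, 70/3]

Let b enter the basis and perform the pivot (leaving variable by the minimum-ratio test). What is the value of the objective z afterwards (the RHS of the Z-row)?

Ratio test on column b — row 1: 16/1 = 16; row 2: (10/3)/(1/3) = 10. Minimum is 10 at row 2 (a leaves); pivot element 1/3.
Pivot on row 2; the Z-row RHS becomes 70/3 − (-5/3)·10 = 40.

40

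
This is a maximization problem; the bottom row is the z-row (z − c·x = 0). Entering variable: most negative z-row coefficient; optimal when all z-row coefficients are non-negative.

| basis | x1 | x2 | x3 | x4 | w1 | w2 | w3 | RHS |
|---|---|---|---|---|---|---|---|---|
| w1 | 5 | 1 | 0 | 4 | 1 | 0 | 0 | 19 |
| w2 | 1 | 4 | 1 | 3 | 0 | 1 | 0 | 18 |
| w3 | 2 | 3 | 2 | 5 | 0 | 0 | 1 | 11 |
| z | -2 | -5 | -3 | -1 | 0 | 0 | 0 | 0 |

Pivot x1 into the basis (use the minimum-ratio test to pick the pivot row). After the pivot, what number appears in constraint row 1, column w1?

Ratio test on column x1 — row 1: 19/5 = 19/5; row 2: 18/1 = 18; row 3: 11/2 = 11/2. Minimum is 19/5 at row 1 (w1 leaves); pivot element 5.
Divide row 1 by 5; eliminate column x1 from the other rows.
In the new row 1, the w1 entry is the old entry divided by the pivot: 1/5 = 1/5.

1/5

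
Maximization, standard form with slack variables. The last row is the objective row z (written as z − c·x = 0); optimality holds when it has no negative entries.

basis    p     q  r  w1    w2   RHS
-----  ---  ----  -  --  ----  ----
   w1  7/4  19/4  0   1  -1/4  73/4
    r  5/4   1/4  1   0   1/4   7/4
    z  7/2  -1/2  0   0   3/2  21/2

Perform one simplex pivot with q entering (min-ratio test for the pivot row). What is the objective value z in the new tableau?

Ratio test on column q — row 1: (73/4)/(19/4) = 73/19; row 2: (7/4)/(1/4) = 7. Minimum is 73/19 at row 1 (w1 leaves); pivot element 19/4.
Pivot on row 1; the z-row RHS becomes 21/2 − (-1/2)·(73/19) = 236/19.

236/19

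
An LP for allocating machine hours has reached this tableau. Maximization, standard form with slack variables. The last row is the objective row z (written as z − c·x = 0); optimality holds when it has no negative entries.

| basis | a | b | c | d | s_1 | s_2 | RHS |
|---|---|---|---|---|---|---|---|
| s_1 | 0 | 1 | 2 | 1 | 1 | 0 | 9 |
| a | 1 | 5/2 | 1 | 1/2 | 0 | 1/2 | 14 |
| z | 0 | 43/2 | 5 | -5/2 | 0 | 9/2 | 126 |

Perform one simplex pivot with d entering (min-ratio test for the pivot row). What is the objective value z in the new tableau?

Ratio test on column d — row 1: 9/1 = 9; row 2: 14/(1/2) = 28. Minimum is 9 at row 1 (s_1 leaves); pivot element 1.
Pivot on row 1; the z-row RHS becomes 126 − (-5/2)·9 = 297/2.

297/2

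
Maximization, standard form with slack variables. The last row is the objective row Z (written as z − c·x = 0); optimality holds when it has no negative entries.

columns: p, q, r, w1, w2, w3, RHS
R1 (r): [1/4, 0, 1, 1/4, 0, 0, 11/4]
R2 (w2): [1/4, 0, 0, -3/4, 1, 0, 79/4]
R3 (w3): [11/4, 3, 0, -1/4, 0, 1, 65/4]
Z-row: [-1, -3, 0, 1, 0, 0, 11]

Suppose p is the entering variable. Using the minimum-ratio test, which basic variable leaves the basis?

w3

Column p entries and ratios — r: (11/4)/(1/4) = 11; w2: (79/4)/(1/4) = 79; w3: (65/4)/(11/4) = 65/11.
Smallest ratio is 65/11 in the row of w3, so w3 leaves.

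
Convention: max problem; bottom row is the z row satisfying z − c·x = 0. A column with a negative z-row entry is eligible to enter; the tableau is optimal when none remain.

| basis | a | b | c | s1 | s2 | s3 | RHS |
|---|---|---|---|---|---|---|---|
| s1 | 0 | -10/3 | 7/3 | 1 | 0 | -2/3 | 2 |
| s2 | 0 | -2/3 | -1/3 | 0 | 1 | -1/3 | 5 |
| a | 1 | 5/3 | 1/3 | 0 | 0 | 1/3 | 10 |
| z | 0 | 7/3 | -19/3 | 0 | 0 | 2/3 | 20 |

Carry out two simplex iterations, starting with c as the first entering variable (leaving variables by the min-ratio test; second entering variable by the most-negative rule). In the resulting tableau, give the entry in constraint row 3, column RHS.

68/15

Ratio test on column c — row 1: 2/(7/3) = 6/7; row 2: entry -1/3 ≤ 0; row 3: 10/(1/3) = 30. Minimum is 6/7 at row 1 (s1 leaves); pivot element 7/3.
Divide row 1 by 7/3; eliminate column c from the other rows.
Second iteration: most negative z-row entry is -47/7 in column b, so b enters.
Ratio test on column b — row 1: entry -10/7 ≤ 0; row 2: entry -8/7 ≤ 0; row 3: (68/7)/(15/7) = 68/15. Minimum is 68/15 at row 3 (a leaves); pivot element 15/7.
Divide row 3 by 15/7; eliminate column b from the other rows.
After both pivots, the entry at constraint row 3, column RHS is 68/15.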